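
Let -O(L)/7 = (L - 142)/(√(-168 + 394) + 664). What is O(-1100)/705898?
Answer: 481068/25922339305 - 1449*√226/51844678610 ≈ 1.8138e-5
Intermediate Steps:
O(L) = -7*(-142 + L)/(664 + √226) (O(L) = -7*(L - 142)/(√(-168 + 394) + 664) = -7*(-142 + L)/(√226 + 664) = -7*(-142 + L)/(664 + √226))
O(-1100)/705898 = (330008/220335 - 2324/220335*(-1100) - 497*√226/220335 + (7/440670)*(-1100)*√226)/705898 = (330008/220335 + 511280/44067 - 497*√226/220335 - 770*√226/44067)*(1/705898) = (962136/73445 - 1449*√226/73445)*(1/705898) = 481068/25922339305 - 1449*√226/51844678610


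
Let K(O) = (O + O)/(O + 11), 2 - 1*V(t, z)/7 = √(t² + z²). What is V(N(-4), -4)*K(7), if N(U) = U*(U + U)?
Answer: 98/9 - 196*√65/9 ≈ -164.69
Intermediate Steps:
N(U) = 2*U² (N(U) = U*(2*U) = 2*U²)
V(t, z) = 14 - 7*√(t² + z²)
K(O) = 2*O/(11 + O) (K(O) = (2*O)/(11 + O) = 2*O/(11 + O))
V(N(-4), -4)*K(7) = (14 - 7*√((2*(-4)²)² + (-4)²))*(2*7/(11 + 7)) = (14 - 7*√((2*16)² + 16))*(2*7/18) = (14 - 7*√(32² + 16))*(2*7*(1/18)) = (14 - 7*√(1024 + 16))*(7/9) = (14 - 28*√65)*(7/9) = 98/9 - 196*√65/9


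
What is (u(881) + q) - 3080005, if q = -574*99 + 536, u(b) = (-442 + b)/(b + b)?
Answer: -5526151351/1762 ≈ -3.1363e+6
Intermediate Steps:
u(b) = (-442 + b)/(2*b) (u(b) = (-442 + b)/((2*b)) = (-442 + b)*(1/(2*b)) = (-442 + b)/(2*b))
q = -56290 (q = -56826 + 536 = -56290)
(u(881) + q) - 3080005 = ((½)*(-442 + 881)/881 - 56290) - 3080005 = ((½)*(1/881)*439 - 56290) - 3080005 = (439/1762 - 56290) - 3080005 = -99182541/1762 - 3080005 = -5526151351/1762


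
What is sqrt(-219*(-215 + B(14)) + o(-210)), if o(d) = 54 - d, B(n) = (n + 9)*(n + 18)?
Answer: I*sqrt(113835) ≈ 337.39*I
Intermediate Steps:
B(n) = (9 + n)*(18 + n)
sqrt(-219*(-215 + B(14)) + o(-210)) = sqrt(-219*(-215 + (162 + 14**2 + 27*14)) + (54 - 1*(-210))) = sqrt(-219*(-215 + (162 + 196 + 378)) + (54 + 210)) = sqrt(-219*(-215 + 736) + 264) = sqrt(-219*521 + 264) = sqrt(-114099 + 264) = sqrt(-113835) = I*sqrt(113835)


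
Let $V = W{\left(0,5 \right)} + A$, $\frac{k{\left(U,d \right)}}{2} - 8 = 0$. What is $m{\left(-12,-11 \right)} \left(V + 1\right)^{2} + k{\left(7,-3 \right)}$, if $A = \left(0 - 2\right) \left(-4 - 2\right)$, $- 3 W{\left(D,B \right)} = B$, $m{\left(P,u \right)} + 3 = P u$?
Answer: $\frac{49756}{3} \approx 16585.0$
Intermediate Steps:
$k{\left(U,d \right)} = 16$ ($k{\left(U,d \right)} = 16 + 2 \cdot 0 = 16 + 0 = 16$)
$m{\left(P,u \right)} = -3 + P u$
$W{\left(D,B \right)} = - \frac{B}{3}$
$A = 12$ ($A = \left(-2\right) \left(-6\right) = 12$)
$V = \frac{31}{3}$ ($V = \left(- \frac{1}{3}\right) 5 + 12 = - \frac{5}{3} + 12 = \frac{31}{3} \approx 10.333$)
$m{\left(-12,-11 \right)} \left(V + 1\right)^{2} + k{\left(7,-3 \right)} = \left(-3 - -132\right) \left(\frac{31}{3} + 1\right)^{2} + 16 = \left(-3 + 132\right) \left(\frac{34}{3}\right)^{2} + 16 = 129 \cdot \frac{1156}{9} + 16 = \frac{49708}{3} + 16 = \frac{49756}{3}$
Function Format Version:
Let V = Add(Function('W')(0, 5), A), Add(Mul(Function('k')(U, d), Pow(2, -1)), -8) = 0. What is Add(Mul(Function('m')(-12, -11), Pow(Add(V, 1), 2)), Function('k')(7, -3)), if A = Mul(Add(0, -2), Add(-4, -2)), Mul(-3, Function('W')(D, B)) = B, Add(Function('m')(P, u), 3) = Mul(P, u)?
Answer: Rational(49756, 3) ≈ 16585.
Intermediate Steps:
Function('k')(U, d) = 16 (Function('k')(U, d) = Add(16, Mul(2, 0)) = Add(16, 0) = 16)
Function('m')(P, u) = Add(-3, Mul(P, u))
Function('W')(D, B) = Mul(Rational(-1, 3), B)
A = 12 (A = Mul(-2, -6) = 12)
V = Rational(31, 3) (V = Add(Mul(Rational(-1, 3), 5), 12) = Add(Rational(-5, 3), 12) = Rational(31, 3) ≈ 10.333)
Add(Mul(Function('m')(-12, -11), Pow(Add(V, 1), 2)), Function('k')(7, -3)) = Add(Mul(Add(-3, Mul(-12, -11)), Pow(Add(Rational(31, 3), 1), 2)), 16) = Add(Mul(Add(-3, 132), Pow(Rational(34, 3), 2)), 16) = Add(Mul(129, Rational(1156, 9)), 16) = Add(Rational(49708, 3), 16) = Rational(49756, 3)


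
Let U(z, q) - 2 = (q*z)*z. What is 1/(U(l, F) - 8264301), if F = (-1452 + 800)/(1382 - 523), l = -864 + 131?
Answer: -859/7449345269 ≈ -1.1531e-7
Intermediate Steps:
l = -733
F = -652/859 ≈ -0.75902
U(z, q) = 2 + q*z**2 (U(z, q) = 2 + (q*z)*z = 2 + q*z**2)
1/(U(l, F) - 8264301) = 1/((2 - 652/859*(-733)**2) - 8264301) = 1/((2 - 652/859*537289) - 8264301) = 1/((2 - 350312428/859) - 8264301) = 1/(-350310710/859 - 8264301) = 1/(-7449345269/859) = -859/7449345269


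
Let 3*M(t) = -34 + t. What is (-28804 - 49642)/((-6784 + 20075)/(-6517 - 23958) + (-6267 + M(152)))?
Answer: 3585962775/284702149 ≈ 12.595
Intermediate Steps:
M(t) = -34/3 + t/3 (M(t) = (-34 + t)/3 = -34/3 + t/3)
(-28804 - 49642)/((-6784 + 20075)/(-6517 - 23958) + (-6267 + M(152))) = (-28804 - 49642)/((-6784 + 20075)/(-6517 - 23958) + (-6267 + (-34/3 + (⅓)*152))) = -78446/(13291/(-30475) + (-6267 + (-34/3 + 152/3))) = -78446/(13291*(-1/30475) + (-6267 + 118/3)) = -78446/(-13291/30475 - 18683/3) = -78446/(-569404298/91425) = -78446*(-91425/569404298) = 3585962775/284702149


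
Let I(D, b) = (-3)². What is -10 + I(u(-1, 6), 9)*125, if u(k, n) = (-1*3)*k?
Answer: 1115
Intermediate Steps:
u(k, n) = -3*k
I(D, b) = 9
-10 + I(u(-1, 6), 9)*125 = -10 + 9*125 = -10 + 1125 = 1115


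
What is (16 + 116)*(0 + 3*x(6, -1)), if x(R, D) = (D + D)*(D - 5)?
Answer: 4752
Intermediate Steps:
x(R, D) = 2*D*(-5 + D) (x(R, D) = (2*D)*(-5 + D) = 2*D*(-5 + D))
(16 + 116)*(0 + 3*x(6, -1)) = (16 + 116)*(0 + 3*(2*(-1)*(-5 - 1))) = 132*(0 + 3*(2*(-1)*(-6))) = 132*(0 + 3*12) = 132*(0 + 36) = 132*36 = 4752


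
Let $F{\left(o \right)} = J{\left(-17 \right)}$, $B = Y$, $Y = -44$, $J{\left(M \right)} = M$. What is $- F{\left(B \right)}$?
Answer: $17$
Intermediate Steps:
$B = -44$
$F{\left(o \right)} = -17$
$- F{\left(B \right)} = \left(-1\right) \left(-17\right) = 17$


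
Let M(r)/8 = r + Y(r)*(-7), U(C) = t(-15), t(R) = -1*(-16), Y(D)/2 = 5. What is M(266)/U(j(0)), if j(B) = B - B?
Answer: 98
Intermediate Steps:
Y(D) = 10 (Y(D) = 2*5 = 10)
j(B) = 0
t(R) = 16
U(C) = 16
M(r) = -560 + 8*r (M(r) = 8*(r + 10*(-7)) = 8*(r - 70) = 8*(-70 + r) = -560 + 8*r)
M(266)/U(j(0)) = (-560 + 8*266)/16 = (-560 + 2128)*(1/16) = 1568*(1/16) = 98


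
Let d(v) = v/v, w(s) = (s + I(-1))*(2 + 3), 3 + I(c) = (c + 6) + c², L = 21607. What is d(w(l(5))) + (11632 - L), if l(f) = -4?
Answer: -9974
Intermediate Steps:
I(c) = 3 + c + c² (I(c) = -3 + ((c + 6) + c²) = -3 + ((6 + c) + c²) = -3 + (6 + c + c²) = 3 + c + c²)
w(s) = 15 + 5*s (w(s) = (s + (3 - 1 + (-1)²))*(2 + 3) = (s + (3 - 1 + 1))*5 = (s + 3)*5 = (3 + s)*5 = 15 + 5*s)
d(v) = 1
d(w(l(5))) + (11632 - L) = 1 + (11632 - 1*21607) = 1 + (11632 - 21607) = 1 - 9975 = -9974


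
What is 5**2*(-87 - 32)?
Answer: -2975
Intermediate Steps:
5**2*(-87 - 32) = 25*(-119) = -2975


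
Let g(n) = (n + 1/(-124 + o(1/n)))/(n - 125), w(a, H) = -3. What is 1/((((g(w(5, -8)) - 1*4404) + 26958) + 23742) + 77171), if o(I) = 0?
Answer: 15872/1959668597 ≈ 8.0993e-6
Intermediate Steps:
g(n) = (-1/124 + n)/(-125 + n) (g(n) = (n + 1/(-124 + 0))/(n - 125) = (n + 1/(-124))/(-125 + n) = (n - 1/124)/(-125 + n) = (-1/124 + n)/(-125 + n))
1/((((g(w(5, -8)) - 1*4404) + 26958) + 23742) + 77171) = 1/(((((1/124 - 1*(-3))/(125 - 1*(-3)) - 1*4404) + 26958) + 23742) + 77171) = 1/(((((1/124 + 3)/(125 + 3) - 4404) + 26958) + 23742) + 77171) = 1/(((((373/124)/128 - 4404) + 26958) + 23742) + 77171) = 1/(((((1/128)*(373/124) - 4404) + 26958) + 23742) + 77171) = 1/((((373/15872 - 4404) + 26958) + 23742) + 77171) = 1/(((-69899915/15872 + 26958) + 23742) + 77171) = 1/((357977461/15872 + 23742) + 77171) = 1/(734810485/15872 + 77171) = 1/(1959668597/15872) = 15872/1959668597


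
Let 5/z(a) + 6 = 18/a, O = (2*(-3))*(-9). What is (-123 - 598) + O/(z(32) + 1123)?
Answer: -70380043/97621 ≈ -720.95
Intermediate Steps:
O = 54 (O = -6*(-9) = 54)
z(a) = 5/(-6 + 18/a)
(-123 - 598) + O/(z(32) + 1123) = (-123 - 598) + 54/(-5*32/(-18 + 6*32) + 1123) = -721 + 54/(-5*32/(-18 + 192) + 1123) = -721 + 54/(-5*32/174 + 1123) = -721 + 54/(-5*32*1/174 + 1123) = -721 + 54/(-80/87 + 1123) = -721 + 54/(97621/87) = -721 + 54*(87/97621) = -721 + 4698/97621 = -70380043/97621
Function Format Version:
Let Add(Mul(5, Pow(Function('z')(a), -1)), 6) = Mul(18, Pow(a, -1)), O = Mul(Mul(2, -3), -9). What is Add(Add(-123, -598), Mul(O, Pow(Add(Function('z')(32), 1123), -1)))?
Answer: Rational(-70380043, 97621) ≈ -720.95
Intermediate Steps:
O = 54 (O = Mul(-6, -9) = 54)
Function('z')(a) = Mul(5, Pow(Add(-6, Mul(18, Pow(a, -1))), -1))
Add(Add(-123, -598), Mul(O, Pow(Add(Function('z')(32), 1123), -1))) = Add(Add(-123, -598), Mul(54, Pow(Add(Mul(-5, 32, Pow(Add(-18, Mul(6, 32)), -1)), 1123), -1))) = Add(-721, Mul(54, Pow(Add(Mul(-5, 32, Pow(Add(-18, 192), -1)), 1123), -1))) = Add(-721, Mul(54, Pow(Add(Mul(-5, 32, Pow(174, -1)), 1123), -1))) = Add(-721, Mul(54, Pow(Add(Mul(-5, 32, Rational(1, 174)), 1123), -1))) = Add(-721, Mul(54, Pow(Add(Rational(-80, 87), 1123), -1))) = Add(-721, Mul(54, Pow(Rational(97621, 87), -1))) = Add(-721, Mul(54, Rational(87, 97621))) = Add(-721, Rational(4698, 97621)) = Rational(-70380043, 97621)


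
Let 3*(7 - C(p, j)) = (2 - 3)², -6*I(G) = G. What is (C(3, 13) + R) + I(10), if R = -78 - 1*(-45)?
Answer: -28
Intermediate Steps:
R = -33 (R = -78 + 45 = -33)
I(G) = -G/6
C(p, j) = 20/3 (C(p, j) = 7 - (2 - 3)²/3 = 7 - ⅓*(-1)² = 7 - ⅓*1 = 7 - ⅓ = 20/3)
(C(3, 13) + R) + I(10) = (20/3 - 33) - ⅙*10 = -79/3 - 5/3 = -28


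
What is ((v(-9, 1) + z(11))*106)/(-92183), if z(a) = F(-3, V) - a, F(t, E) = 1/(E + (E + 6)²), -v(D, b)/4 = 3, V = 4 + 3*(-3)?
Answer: 4929/184366 ≈ 0.026735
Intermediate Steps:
V = -5 (V = 4 - 9 = -5)
v(D, b) = -12 (v(D, b) = -4*3 = -12)
F(t, E) = 1/(E + (6 + E)²)
z(a) = -¼ - a (z(a) = 1/(-5 + (6 - 5)²) - a = 1/(-5 + 1²) - a = 1/(-5 + 1) - a = 1/(-4) - a = -¼ - a)
((v(-9, 1) + z(11))*106)/(-92183) = ((-12 + (-¼ - 1*11))*106)/(-92183) = ((-12 + (-¼ - 11))*106)*(-1/92183) = ((-12 - 45/4)*106)*(-1/92183) = -93/4*106*(-1/92183) = -4929/2*(-1/92183) = 4929/184366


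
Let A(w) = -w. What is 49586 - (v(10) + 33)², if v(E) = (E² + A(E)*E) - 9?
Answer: 49010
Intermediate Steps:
v(E) = -9 (v(E) = (E² + (-E)*E) - 9 = (E² - E²) - 9 = 0 - 9 = -9)
49586 - (v(10) + 33)² = 49586 - (-9 + 33)² = 49586 - 1*24² = 49586 - 1*576 = 49586 - 576 = 49010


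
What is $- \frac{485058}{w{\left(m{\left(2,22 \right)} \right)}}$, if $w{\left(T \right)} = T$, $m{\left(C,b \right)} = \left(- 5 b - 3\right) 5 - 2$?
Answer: $\frac{23098}{27} \approx 855.48$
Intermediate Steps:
$m{\left(C,b \right)} = -17 - 25 b$ ($m{\left(C,b \right)} = \left(-3 - 5 b\right) 5 - 2 = \left(-15 - 25 b\right) - 2 = -17 - 25 b$)
$- \frac{485058}{w{\left(m{\left(2,22 \right)} \right)}} = - \frac{485058}{-17 - 550} = - \frac{485058}{-567} = \left(-485058\right) \left(- \frac{1}{567}\right) = \frac{23098}{27}$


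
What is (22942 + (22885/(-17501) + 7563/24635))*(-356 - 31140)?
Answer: -311518014419669968/431137135 ≈ -7.2255e+8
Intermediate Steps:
(22942 + (22885/(-17501) + 7563/24635))*(-356 - 31140) = (22942 + (22885*(-1/17501) + 7563*(1/24635)))*(-31496) = (22942 + (-22885/17501 + 7563/24635))*(-31496) = (22942 - 431411912/431137135)*(-31496) = (9890716739258/431137135)*(-31496) = -311518014419669968/431137135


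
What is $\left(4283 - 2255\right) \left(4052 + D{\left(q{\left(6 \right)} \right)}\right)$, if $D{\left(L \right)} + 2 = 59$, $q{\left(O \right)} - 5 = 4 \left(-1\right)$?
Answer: $8333052$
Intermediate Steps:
$q{\left(O \right)} = 1$ ($q{\left(O \right)} = 5 + 4 \left(-1\right) = 5 - 4 = 1$)
$D{\left(L \right)} = 57$ ($D{\left(L \right)} = -2 + 59 = 57$)
$\left(4283 - 2255\right) \left(4052 + D{\left(q{\left(6 \right)} \right)}\right) = \left(4283 - 2255\right) \left(4052 + 57\right) = 2028 \cdot 4109 = 8333052$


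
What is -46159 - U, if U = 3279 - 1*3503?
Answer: -45935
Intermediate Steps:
U = -224 (U = 3279 - 3503 = -224)
-46159 - U = -46159 - 1*(-224) = -46159 + 224 = -45935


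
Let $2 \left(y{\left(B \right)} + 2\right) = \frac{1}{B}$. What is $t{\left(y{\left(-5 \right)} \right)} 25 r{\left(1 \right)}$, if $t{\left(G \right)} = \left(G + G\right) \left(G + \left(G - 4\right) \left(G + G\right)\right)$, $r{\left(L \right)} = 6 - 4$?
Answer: $- \frac{24696}{5} \approx -4939.2$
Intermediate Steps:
$r{\left(L \right)} = 2$
$y{\left(B \right)} = -2 + \frac{1}{2 B}$
$t{\left(G \right)} = 2 G \left(G + 2 G \left(-4 + G\right)\right)$ ($t{\left(G \right)} = 2 G \left(G + \left(-4 + G\right) 2 G\right) = 2 G \left(G + 2 G \left(-4 + G\right)\right)$)
$t{\left(y{\left(-5 \right)} \right)} 25 r{\left(1 \right)} = \left(-2 + \frac{1}{2 \left(-5\right)}\right)^{2} \left(-14 + 4 \left(-2 + \frac{1}{2 \left(-5\right)}\right)\right) 25 \cdot 2 = \left(-2 + \frac{1}{2} \left(- \frac{1}{5}\right)\right)^{2} \left(-14 + 4 \left(-2 + \frac{1}{2} \left(- \frac{1}{5}\right)\right)\right) 25 \cdot 2 = \left(-2 - \frac{1}{10}\right)^{2} \left(-14 + 4 \left(-2 - \frac{1}{10}\right)\right) 25 \cdot 2 = \left(- \frac{21}{10}\right)^{2} \left(-14 + 4 \left(- \frac{21}{10}\right)\right) 25 \cdot 2 = \frac{441 \left(-14 - \frac{42}{5}\right)}{100} \cdot 25 \cdot 2 = \frac{441}{100} \left(- \frac{112}{5}\right) 25 \cdot 2 = \left(- \frac{12348}{125}\right) 25 \cdot 2 = \left(- \frac{12348}{5}\right) 2 = - \frac{24696}{5}$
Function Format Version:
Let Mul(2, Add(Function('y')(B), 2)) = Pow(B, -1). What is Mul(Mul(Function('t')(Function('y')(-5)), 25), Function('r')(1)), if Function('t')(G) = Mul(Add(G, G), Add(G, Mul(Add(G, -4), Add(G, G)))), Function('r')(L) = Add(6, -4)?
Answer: Rational(-24696, 5) ≈ -4939.2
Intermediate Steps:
Function('r')(L) = 2
Function('y')(B) = Add(-2, Mul(Rational(1, 2), Pow(B, -1)))
Function('t')(G) = Mul(2, G, Add(G, Mul(2, G, Add(-4, G)))) (Function('t')(G) = Mul(Mul(2, G), Add(G, Mul(Add(-4, G), Mul(2, G)))) = Mul(Mul(2, G), Add(G, Mul(2, G, Add(-4, G)))) = Mul(2, G, Add(G, Mul(2, G, Add(-4, G)))))
Mul(Mul(Function('t')(Function('y')(-5)), 25), Function('r')(1)) = Mul(Mul(Mul(Pow(Add(-2, Mul(Rational(1, 2), Pow(-5, -1))), 2), Add(-14, Mul(4, Add(-2, Mul(Rational(1, 2), Pow(-5, -1)))))), 25), 2) = Mul(Mul(Mul(Pow(Add(-2, Mul(Rational(1, 2), Rational(-1, 5))), 2), Add(-14, Mul(4, Add(-2, Mul(Rational(1, 2), Rational(-1, 5)))))), 25), 2) = Mul(Mul(Mul(Pow(Add(-2, Rational(-1, 10)), 2), Add(-14, Mul(4, Add(-2, Rational(-1, 10))))), 25), 2) = Mul(Mul(Mul(Pow(Rational(-21, 10), 2), Add(-14, Mul(4, Rational(-21, 10)))), 25), 2) = Mul(Mul(Mul(Rational(441, 100), Add(-14, Rational(-42, 5))), 25), 2) = Mul(Mul(Mul(Rational(441, 100), Rational(-112, 5)), 25), 2) = Mul(Mul(Rational(-12348, 125), 25), 2) = Mul(Rational(-12348, 5), 2) = Rational(-24696, 5)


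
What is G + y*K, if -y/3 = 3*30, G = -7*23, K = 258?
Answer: -69821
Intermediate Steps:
G = -161
y = -270 (y = -9*30 = -3*90 = -270)
G + y*K = -161 - 270*258 = -161 - 69660 = -69821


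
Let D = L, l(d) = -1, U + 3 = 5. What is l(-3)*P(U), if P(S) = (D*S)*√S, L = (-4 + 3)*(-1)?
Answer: -2*√2 ≈ -2.8284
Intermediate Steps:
U = 2 (U = -3 + 5 = 2)
L = 1 (L = -1*(-1) = 1)
D = 1
P(S) = S^(3/2) (P(S) = (1*S)*√S = S*√S = S^(3/2))
l(-3)*P(U) = -2^(3/2) = -2*√2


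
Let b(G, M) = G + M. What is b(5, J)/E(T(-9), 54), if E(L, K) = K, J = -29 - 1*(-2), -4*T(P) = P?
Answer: -11/27 ≈ -0.40741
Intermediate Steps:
T(P) = -P/4
J = -27 (J = -29 + 2 = -27)
b(5, J)/E(T(-9), 54) = (5 - 27)/54 = -22*1/54 = -11/27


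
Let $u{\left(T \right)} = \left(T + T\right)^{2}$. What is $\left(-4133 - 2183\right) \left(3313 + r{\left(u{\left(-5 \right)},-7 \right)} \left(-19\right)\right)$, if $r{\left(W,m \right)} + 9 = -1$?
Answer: $-22124948$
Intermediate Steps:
$u{\left(T \right)} = 4 T^{2}$ ($u{\left(T \right)} = \left(2 T\right)^{2} = 4 T^{2}$)
$r{\left(W,m \right)} = -10$ ($r{\left(W,m \right)} = -9 - 1 = -10$)
$\left(-4133 - 2183\right) \left(3313 + r{\left(u{\left(-5 \right)},-7 \right)} \left(-19\right)\right) = \left(-4133 - 2183\right) \left(3313 - -190\right) = - 6316 \left(3313 + 190\right) = \left(-6316\right) 3503 = -22124948$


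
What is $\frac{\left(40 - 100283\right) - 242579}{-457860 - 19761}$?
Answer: $\frac{114274}{159207} \approx 0.71777$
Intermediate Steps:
$\frac{\left(40 - 100283\right) - 242579}{-457860 - 19761} = \frac{\left(40 - 100283\right) - 242579}{-477621} = \left(-100243 - 242579\right) \left(- \frac{1}{477621}\right) = \left(-342822\right) \left(- \frac{1}{477621}\right) = \frac{114274}{159207}$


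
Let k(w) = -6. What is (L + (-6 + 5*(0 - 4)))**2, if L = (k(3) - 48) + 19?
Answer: 3721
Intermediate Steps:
L = -35 (L = (-6 - 48) + 19 = -54 + 19 = -35)
(L + (-6 + 5*(0 - 4)))**2 = (-35 + (-6 + 5*(0 - 4)))**2 = (-35 + (-6 + 5*(-4)))**2 = (-35 + (-6 - 20))**2 = (-35 - 26)**2 = (-61)**2 = 3721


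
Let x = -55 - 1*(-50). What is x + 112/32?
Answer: -3/2 ≈ -1.5000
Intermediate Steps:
x = -5 (x = -55 + 50 = -5)
x + 112/32 = -5 + 112/32 = -5 + (1/32)*112 = -5 + 7/2 = -3/2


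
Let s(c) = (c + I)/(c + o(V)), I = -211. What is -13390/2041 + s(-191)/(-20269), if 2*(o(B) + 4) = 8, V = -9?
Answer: -3987583484/607806503 ≈ -6.5606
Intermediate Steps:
o(B) = 0 (o(B) = -4 + (½)*8 = -4 + 4 = 0)
s(c) = (-211 + c)/c (s(c) = (c - 211)/(c + 0) = (-211 + c)/c)
-13390/2041 + s(-191)/(-20269) = -13390/2041 + ((-211 - 191)/(-191))/(-20269) = -13390*1/2041 - 1/191*(-402)*(-1/20269) = -1030/157 + (402/191)*(-1/20269) = -1030/157 - 402/3871379 = -3987583484/607806503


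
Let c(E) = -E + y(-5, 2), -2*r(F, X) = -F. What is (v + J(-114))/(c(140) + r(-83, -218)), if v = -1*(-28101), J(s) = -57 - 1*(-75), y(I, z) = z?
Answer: -56238/359 ≈ -156.65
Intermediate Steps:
J(s) = 18 (J(s) = -57 + 75 = 18)
r(F, X) = F/2 (r(F, X) = -(-1)*F/2 = F/2)
c(E) = 2 - E (c(E) = -E + 2 = 2 - E)
v = 28101
(v + J(-114))/(c(140) + r(-83, -218)) = (28101 + 18)/((2 - 1*140) + (1/2)*(-83)) = 28119/((2 - 140) - 83/2) = 28119/(-138 - 83/2) = 28119/(-359/2) = 28119*(-2/359) = -56238/359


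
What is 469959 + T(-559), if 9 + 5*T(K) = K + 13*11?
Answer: 469874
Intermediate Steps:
T(K) = 134/5 + K/5 (T(K) = -9/5 + (K + 13*11)/5 = -9/5 + (K + 143)/5 = -9/5 + (143 + K)/5 = -9/5 + (143/5 + K/5) = 134/5 + K/5)
469959 + T(-559) = 469959 + (134/5 + (⅕)*(-559)) = 469959 + (134/5 - 559/5) = 469959 - 85 = 469874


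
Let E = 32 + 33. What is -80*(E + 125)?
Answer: -15200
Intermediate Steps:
E = 65
-80*(E + 125) = -80*(65 + 125) = -80*190 = -15200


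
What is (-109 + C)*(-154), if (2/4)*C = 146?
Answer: -28182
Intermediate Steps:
C = 292 (C = 2*146 = 292)
(-109 + C)*(-154) = (-109 + 292)*(-154) = 183*(-154) = -28182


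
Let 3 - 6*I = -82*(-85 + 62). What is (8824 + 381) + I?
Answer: 53347/6 ≈ 8891.2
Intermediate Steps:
I = -1883/6 (I = 1/2 - (-41)*(-85 + 62)/3 = 1/2 - (-41)*(-23)/3 = 1/2 - 1/6*1886 = 1/2 - 943/3 = -1883/6 ≈ -313.83)
(8824 + 381) + I = (8824 + 381) - 1883/6 = 9205 - 1883/6 = 53347/6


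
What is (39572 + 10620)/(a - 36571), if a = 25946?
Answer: -50192/10625 ≈ -4.7240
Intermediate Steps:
(39572 + 10620)/(a - 36571) = (39572 + 10620)/(25946 - 36571) = 50192/(-10625) = 50192*(-1/10625) = -50192/10625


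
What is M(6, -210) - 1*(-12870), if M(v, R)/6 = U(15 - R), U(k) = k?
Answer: 14220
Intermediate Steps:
M(v, R) = 90 - 6*R (M(v, R) = 6*(15 - R) = 90 - 6*R)
M(6, -210) - 1*(-12870) = (90 - 6*(-210)) - 1*(-12870) = (90 + 1260) + 12870 = 1350 + 12870 = 14220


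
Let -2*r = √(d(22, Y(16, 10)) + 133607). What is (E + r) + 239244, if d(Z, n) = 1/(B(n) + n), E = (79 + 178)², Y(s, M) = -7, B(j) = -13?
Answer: 305293 - √13360695/20 ≈ 3.0511e+5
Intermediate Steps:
E = 66049 (E = 257² = 66049)
d(Z, n) = 1/(-13 + n)
r = -√13360695/20 (r = -√(1/(-13 - 7) + 133607)/2 = -√(1/(-20) + 133607)/2 = -√(-1/20 + 133607)/2 = -√13360695/20 ≈ -182.76)
(E + r) + 239244 = (66049 - √13360695/20) + 239244 = 305293 - √13360695/20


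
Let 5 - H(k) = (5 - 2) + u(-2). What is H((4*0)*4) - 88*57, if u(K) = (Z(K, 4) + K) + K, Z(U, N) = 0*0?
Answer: -5010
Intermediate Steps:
Z(U, N) = 0
u(K) = 2*K (u(K) = (0 + K) + K = K + K = 2*K)
H(k) = 6 (H(k) = 5 - ((5 - 2) + 2*(-2)) = 5 - (3 - 4) = 5 - 1*(-1) = 5 + 1 = 6)
H((4*0)*4) - 88*57 = 6 - 88*57 = 6 - 5016 = -5010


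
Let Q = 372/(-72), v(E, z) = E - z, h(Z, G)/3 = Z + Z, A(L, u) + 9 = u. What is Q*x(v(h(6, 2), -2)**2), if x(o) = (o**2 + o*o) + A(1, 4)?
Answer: -43092759/2 ≈ -2.1546e+7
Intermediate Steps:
A(L, u) = -9 + u
h(Z, G) = 6*Z (h(Z, G) = 3*(Z + Z) = 3*(2*Z) = 6*Z)
Q = -31/6 (Q = 372*(-1/72) = -31/6 ≈ -5.1667)
x(o) = -5 + 2*o**2 (x(o) = (o**2 + o*o) + (-9 + 4) = (o**2 + o**2) - 5 = 2*o**2 - 5 = -5 + 2*o**2)
Q*x(v(h(6, 2), -2)**2) = -31*(-5 + 2*((6*6 - 1*(-2))**2)**2)/6 = -31*(-5 + 2*((36 + 2)**2)**2)/6 = -31*(-5 + 2*(38**2)**2)/6 = -31*(-5 + 2*1444**2)/6 = -31*(-5 + 2*2085136)/6 = -31*(-5 + 4170272)/6 = -31/6*4170267 = -43092759/2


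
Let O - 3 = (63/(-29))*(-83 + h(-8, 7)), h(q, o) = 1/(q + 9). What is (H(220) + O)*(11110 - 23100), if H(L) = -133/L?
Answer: -125546527/58 ≈ -2.1646e+6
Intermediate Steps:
h(q, o) = 1/(9 + q)
O = 5253/29 (O = 3 + (63/(-29))*(-83 + 1/(9 - 8)) = 3 + (63*(-1/29))*(-83 + 1/1) = 3 - 63*(-83 + 1)/29 = 3 - 63/29*(-82) = 3 + 5166/29 = 5253/29 ≈ 181.14)
(H(220) + O)*(11110 - 23100) = (-133/220 + 5253/29)*(11110 - 23100) = (-133*1/220 + 5253/29)*(-11990) = (-133/220 + 5253/29)*(-11990) = (1151803/6380)*(-11990) = -125546527/58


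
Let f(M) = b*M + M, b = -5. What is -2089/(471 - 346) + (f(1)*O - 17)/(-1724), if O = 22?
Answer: -3588311/215500 ≈ -16.651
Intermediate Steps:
f(M) = -4*M (f(M) = -5*M + M = -4*M)
-2089/(471 - 346) + (f(1)*O - 17)/(-1724) = -2089/(471 - 346) + (-4*1*22 - 17)/(-1724) = -2089/125 + (-4*22 - 17)*(-1/1724) = -2089*1/125 + (-88 - 17)*(-1/1724) = -2089/125 - 105*(-1/1724) = -2089/125 + 105/1724 = -3588311/215500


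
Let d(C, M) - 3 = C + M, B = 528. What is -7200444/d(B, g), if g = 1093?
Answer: -1800111/406 ≈ -4433.8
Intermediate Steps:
d(C, M) = 3 + C + M (d(C, M) = 3 + (C + M) = 3 + C + M)
-7200444/d(B, g) = -7200444/(3 + 528 + 1093) = -7200444/1624 = -7200444*1/1624 = -1800111/406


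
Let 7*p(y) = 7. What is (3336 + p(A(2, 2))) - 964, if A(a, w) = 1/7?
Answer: 2373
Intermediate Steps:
A(a, w) = ⅐
p(y) = 1 (p(y) = (⅐)*7 = 1)
(3336 + p(A(2, 2))) - 964 = (3336 + 1) - 964 = 3337 - 964 = 2373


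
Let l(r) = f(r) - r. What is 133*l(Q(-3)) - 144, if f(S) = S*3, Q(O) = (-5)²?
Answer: 6506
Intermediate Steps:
Q(O) = 25
f(S) = 3*S
l(r) = 2*r (l(r) = 3*r - r = 2*r)
133*l(Q(-3)) - 144 = 133*(2*25) - 144 = 133*50 - 144 = 6650 - 144 = 6506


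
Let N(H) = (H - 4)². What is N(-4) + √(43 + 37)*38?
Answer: 64 + 152*√5 ≈ 403.88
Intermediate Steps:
N(H) = (-4 + H)²
N(-4) + √(43 + 37)*38 = (-4 - 4)² + √(43 + 37)*38 = (-8)² + √80*38 = 64 + (4*√5)*38 = 64 + 152*√5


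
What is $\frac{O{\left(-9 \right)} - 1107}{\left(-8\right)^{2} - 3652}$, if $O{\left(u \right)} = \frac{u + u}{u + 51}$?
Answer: $\frac{646}{2093} \approx 0.30865$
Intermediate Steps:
$O{\left(u \right)} = \frac{2 u}{51 + u}$
$\frac{O{\left(-9 \right)} - 1107}{\left(-8\right)^{2} - 3652} = \frac{2 \left(-9\right) \frac{1}{51 - 9} - 1107}{\left(-8\right)^{2} - 3652} = \frac{2 \left(-9\right) \frac{1}{42} - 1107}{64 - 3652} = \frac{2 \left(-9\right) \frac{1}{42} - 1107}{-3588} = \left(- \frac{3}{7} - 1107\right) \left(- \frac{1}{3588}\right) = \left(- \frac{7752}{7}\right) \left(- \frac{1}{3588}\right) = \frac{646}{2093}$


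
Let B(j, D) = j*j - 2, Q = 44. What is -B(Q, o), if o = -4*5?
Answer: -1934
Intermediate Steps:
o = -20
B(j, D) = -2 + j**2 (B(j, D) = j**2 - 2 = -2 + j**2)
-B(Q, o) = -(-2 + 44**2) = -(-2 + 1936) = -1*1934 = -1934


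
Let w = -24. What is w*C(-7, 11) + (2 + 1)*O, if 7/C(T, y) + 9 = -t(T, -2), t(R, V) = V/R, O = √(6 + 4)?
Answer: 1176/65 + 3*√10 ≈ 27.579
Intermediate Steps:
O = √10 ≈ 3.1623
C(T, y) = 7/(-9 + 2/T) (C(T, y) = 7/(-9 - (-2)/T) = 7/(-9 + 2/T))
w*C(-7, 11) + (2 + 1)*O = -(-168)*(-7)/(-2 + 9*(-7)) + (2 + 1)*√10 = -(-168)*(-7)/(-2 - 63) + 3*√10 = -(-168)*(-7)/(-65) + 3*√10 = -(-168)*(-7)*(-1)/65 + 3*√10 = -24*(-49/65) + 3*√10 = 1176/65 + 3*√10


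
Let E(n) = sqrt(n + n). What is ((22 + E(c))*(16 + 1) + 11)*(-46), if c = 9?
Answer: -17710 - 2346*sqrt(2) ≈ -21028.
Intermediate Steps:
E(n) = sqrt(2)*sqrt(n) (E(n) = sqrt(2*n) = sqrt(2)*sqrt(n))
((22 + E(c))*(16 + 1) + 11)*(-46) = ((22 + sqrt(2)*sqrt(9))*(16 + 1) + 11)*(-46) = ((22 + sqrt(2)*3)*17 + 11)*(-46) = ((22 + 3*sqrt(2))*17 + 11)*(-46) = ((374 + 51*sqrt(2)) + 11)*(-46) = (385 + 51*sqrt(2))*(-46) = -17710 - 2346*sqrt(2)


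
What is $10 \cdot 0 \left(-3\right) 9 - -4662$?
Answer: $4662$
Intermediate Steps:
$10 \cdot 0 \left(-3\right) 9 - -4662 = 10 \cdot 0 \cdot 9 + 4662 = 0 \cdot 9 + 4662 = 0 + 4662 = 4662$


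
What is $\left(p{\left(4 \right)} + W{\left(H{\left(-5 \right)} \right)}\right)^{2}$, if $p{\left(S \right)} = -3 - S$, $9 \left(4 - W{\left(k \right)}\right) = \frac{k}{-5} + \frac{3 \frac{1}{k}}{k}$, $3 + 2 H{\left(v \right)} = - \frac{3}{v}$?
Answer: $\frac{77387209}{7290000} \approx 10.616$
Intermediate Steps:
$H{\left(v \right)} = - \frac{3}{2} - \frac{3}{2 v}$ ($H{\left(v \right)} = - \frac{3}{2} + \frac{\left(-3\right) \frac{1}{v}}{2} = - \frac{3}{2} - \frac{3}{2 v}$)
$W{\left(k \right)} = 4 - \frac{1}{3 k^{2}} + \frac{k}{45}$ ($W{\left(k \right)} = 4 - \frac{\frac{k}{-5} + \frac{3 \frac{1}{k}}{k}}{9} = 4 - \frac{k \left(- \frac{1}{5}\right) + \frac{3}{k^{2}}}{9} = 4 - \frac{- \frac{k}{5} + \frac{3}{k^{2}}}{9} = 4 - \frac{\frac{3}{k^{2}} - \frac{k}{5}}{9} = 4 + \left(- \frac{1}{3 k^{2}} + \frac{k}{45}\right) = 4 - \frac{1}{3 k^{2}} + \frac{k}{45}$)
$\left(p{\left(4 \right)} + W{\left(H{\left(-5 \right)} \right)}\right)^{2} = \left(\left(-3 - 4\right) + \left(4 - \frac{1}{3 \frac{9 \left(-1 - -5\right)^{2}}{100}} + \frac{\frac{3}{2} \frac{1}{-5} \left(-1 - -5\right)}{45}\right)\right)^{2} = \left(\left(-3 - 4\right) + \left(4 - \frac{1}{3 \frac{9 \left(-1 + 5\right)^{2}}{100}} + \frac{\frac{3}{2} \left(- \frac{1}{5}\right) \left(-1 + 5\right)}{45}\right)\right)^{2} = \left(-7 + \left(4 - \frac{1}{3 \cdot \frac{36}{25}} + \frac{\frac{3}{2} \left(- \frac{1}{5}\right) 4}{45}\right)\right)^{2} = \left(-7 + \left(4 - \frac{1}{3 \cdot \frac{36}{25}} + \frac{1}{45} \left(- \frac{6}{5}\right)\right)\right)^{2} = \left(-7 - - \frac{10103}{2700}\right)^{2} = \left(-7 + \frac{10103}{2700}\right)^{2} = \left(- \frac{8797}{2700}\right)^{2} = \frac{77387209}{7290000}$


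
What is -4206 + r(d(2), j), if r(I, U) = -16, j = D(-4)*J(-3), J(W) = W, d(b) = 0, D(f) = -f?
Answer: -4222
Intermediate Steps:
j = -12 (j = -1*(-4)*(-3) = 4*(-3) = -12)
-4206 + r(d(2), j) = -4206 - 16 = -4222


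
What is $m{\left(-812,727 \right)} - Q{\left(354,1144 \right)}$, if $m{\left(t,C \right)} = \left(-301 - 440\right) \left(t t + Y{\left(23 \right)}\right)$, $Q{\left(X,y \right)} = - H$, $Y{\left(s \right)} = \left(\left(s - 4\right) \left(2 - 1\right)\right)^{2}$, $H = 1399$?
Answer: $-488840006$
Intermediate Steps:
$Y{\left(s \right)} = \left(-4 + s\right)^{2}$ ($Y{\left(s \right)} = \left(\left(-4 + s\right) 1\right)^{2} = \left(-4 + s\right)^{2}$)
$Q{\left(X,y \right)} = -1399$ ($Q{\left(X,y \right)} = \left(-1\right) 1399 = -1399$)
$m{\left(t,C \right)} = -267501 - 741 t^{2}$ ($m{\left(t,C \right)} = \left(-301 - 440\right) \left(t t + \left(-4 + 23\right)^{2}\right) = - 741 \left(t^{2} + 19^{2}\right) = - 741 \left(t^{2} + 361\right) = - 741 \left(361 + t^{2}\right) = -267501 - 741 t^{2}$)
$m{\left(-812,727 \right)} - Q{\left(354,1144 \right)} = \left(-267501 - 741 \left(-812\right)^{2}\right) - -1399 = \left(-267501 - 488573904\right) + 1399 = -488841405 + 1399 = -488840006$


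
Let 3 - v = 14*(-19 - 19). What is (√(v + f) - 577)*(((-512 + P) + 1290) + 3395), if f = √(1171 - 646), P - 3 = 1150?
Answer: -3073102 + 5326*√(535 + 5*√21) ≈ -2.9473e+6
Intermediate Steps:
P = 1153 (P = 3 + 1150 = 1153)
v = 535 (v = 3 - 14*(-19 - 19) = 3 - 14*(-38) = 3 - 1*(-532) = 3 + 532 = 535)
f = 5*√21 (f = √525 = 5*√21 ≈ 22.913)
(√(v + f) - 577)*(((-512 + P) + 1290) + 3395) = (√(535 + 5*√21) - 577)*(((-512 + 1153) + 1290) + 3395) = (-577 + √(535 + 5*√21))*((641 + 1290) + 3395) = (-577 + √(535 + 5*√21))*(1931 + 3395) = (-577 + √(535 + 5*√21))*5326 = -3073102 + 5326*√(535 + 5*√21)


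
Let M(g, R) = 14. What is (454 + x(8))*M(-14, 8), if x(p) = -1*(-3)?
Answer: 6398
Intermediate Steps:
x(p) = 3
(454 + x(8))*M(-14, 8) = (454 + 3)*14 = 457*14 = 6398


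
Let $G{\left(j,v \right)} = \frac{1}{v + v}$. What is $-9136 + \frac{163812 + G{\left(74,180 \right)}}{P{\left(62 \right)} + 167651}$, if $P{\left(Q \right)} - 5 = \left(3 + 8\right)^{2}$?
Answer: $- \frac{551752869599}{60399720} \approx -9135.0$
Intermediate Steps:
$G{\left(j,v \right)} = \frac{1}{2 v}$
$P{\left(Q \right)} = 126$ ($P{\left(Q \right)} = 5 + \left(3 + 8\right)^{2} = 5 + 11^{2} = 5 + 121 = 126$)
$-9136 + \frac{163812 + G{\left(74,180 \right)}}{P{\left(62 \right)} + 167651} = -9136 + \frac{163812 + \frac{1}{2 \cdot 180}}{126 + 167651} = -9136 + \frac{163812 + \frac{1}{2} \cdot \frac{1}{180}}{167777} = -9136 + \left(163812 + \frac{1}{360}\right) \frac{1}{167777} = -9136 + \frac{58972321}{360} \cdot \frac{1}{167777} = -9136 + \frac{58972321}{60399720} = - \frac{551752869599}{60399720}$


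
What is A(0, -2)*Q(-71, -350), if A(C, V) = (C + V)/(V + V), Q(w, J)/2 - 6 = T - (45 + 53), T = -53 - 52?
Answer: -197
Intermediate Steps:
T = -105
Q(w, J) = -394 (Q(w, J) = 12 + 2*(-105 - (45 + 53)) = 12 + 2*(-105 - 1*98) = 12 + 2*(-105 - 98) = 12 + 2*(-203) = 12 - 406 = -394)
A(C, V) = (C + V)/(2*V) (A(C, V) = (C + V)/((2*V)) = (C + V)*(1/(2*V)) = (C + V)/(2*V))
A(0, -2)*Q(-71, -350) = ((½)*(0 - 2)/(-2))*(-394) = ((½)*(-½)*(-2))*(-394) = (½)*(-394) = -197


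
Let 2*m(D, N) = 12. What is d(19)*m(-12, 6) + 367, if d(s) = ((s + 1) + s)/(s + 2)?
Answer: 2647/7 ≈ 378.14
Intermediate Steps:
m(D, N) = 6 (m(D, N) = (½)*12 = 6)
d(s) = (1 + 2*s)/(2 + s) (d(s) = ((1 + s) + s)/(2 + s) = (1 + 2*s)/(2 + s))
d(19)*m(-12, 6) + 367 = ((1 + 2*19)/(2 + 19))*6 + 367 = ((1 + 38)/21)*6 + 367 = ((1/21)*39)*6 + 367 = (13/7)*6 + 367 = 78/7 + 367 = 2647/7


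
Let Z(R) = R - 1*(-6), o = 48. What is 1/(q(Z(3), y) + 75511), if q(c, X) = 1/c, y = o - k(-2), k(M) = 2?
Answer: 9/679600 ≈ 1.3243e-5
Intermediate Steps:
Z(R) = 6 + R (Z(R) = R + 6 = 6 + R)
y = 46 (y = 48 - 1*2 = 48 - 2 = 46)
1/(q(Z(3), y) + 75511) = 1/(1/(6 + 3) + 75511) = 1/(1/9 + 75511) = 1/(⅑ + 75511) = 1/(679600/9) = 9/679600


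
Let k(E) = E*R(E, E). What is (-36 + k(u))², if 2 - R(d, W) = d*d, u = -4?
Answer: 400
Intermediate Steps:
R(d, W) = 2 - d² (R(d, W) = 2 - d*d = 2 - d²)
k(E) = E*(2 - E²)
(-36 + k(u))² = (-36 - 4*(2 - 1*(-4)²))² = (-36 - 4*(2 - 1*16))² = (-36 - 4*(2 - 16))² = (-36 - 4*(-14))² = (-36 + 56)² = 20² = 400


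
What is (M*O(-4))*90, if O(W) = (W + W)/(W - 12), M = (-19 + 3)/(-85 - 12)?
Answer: 720/97 ≈ 7.4227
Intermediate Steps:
M = 16/97 (M = -16/(-97) = -16*(-1/97) = 16/97 ≈ 0.16495)
O(W) = 2*W/(-12 + W) (O(W) = (2*W)/(-12 + W) = 2*W/(-12 + W))
(M*O(-4))*90 = (16*(2*(-4)/(-12 - 4))/97)*90 = (16*(2*(-4)/(-16))/97)*90 = (16*(2*(-4)*(-1/16))/97)*90 = ((16/97)*(½))*90 = (8/97)*90 = 720/97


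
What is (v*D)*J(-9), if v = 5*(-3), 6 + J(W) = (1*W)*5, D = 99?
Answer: 75735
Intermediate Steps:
J(W) = -6 + 5*W (J(W) = -6 + (1*W)*5 = -6 + W*5 = -6 + 5*W)
v = -15
(v*D)*J(-9) = (-15*99)*(-6 + 5*(-9)) = -1485*(-6 - 45) = -1485*(-51) = 75735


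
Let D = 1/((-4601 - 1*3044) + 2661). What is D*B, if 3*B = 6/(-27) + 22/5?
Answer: -47/168210 ≈ -0.00027941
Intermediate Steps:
D = -1/4984 (D = 1/((-4601 - 3044) + 2661) = 1/(-7645 + 2661) = 1/(-4984) = -1/4984 ≈ -0.00020064)
B = 188/135 (B = (6/(-27) + 22/5)/3 = (6*(-1/27) + 22*(1/5))/3 = (-2/9 + 22/5)/3 = (1/3)*(188/45) = 188/135 ≈ 1.3926)
D*B = -1/4984*188/135 = -47/168210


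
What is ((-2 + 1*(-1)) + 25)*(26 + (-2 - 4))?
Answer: 440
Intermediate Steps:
((-2 + 1*(-1)) + 25)*(26 + (-2 - 4)) = ((-2 - 1) + 25)*(26 - 6) = (-3 + 25)*20 = 22*20 = 440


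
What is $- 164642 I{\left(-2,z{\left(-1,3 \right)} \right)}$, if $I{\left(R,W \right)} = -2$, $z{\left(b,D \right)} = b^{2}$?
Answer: $329284$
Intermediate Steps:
$- 164642 I{\left(-2,z{\left(-1,3 \right)} \right)} = \left(-164642\right) \left(-2\right) = 329284$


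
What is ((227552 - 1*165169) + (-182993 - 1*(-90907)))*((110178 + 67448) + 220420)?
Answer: -11823160338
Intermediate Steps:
((227552 - 1*165169) + (-182993 - 1*(-90907)))*((110178 + 67448) + 220420) = ((227552 - 165169) + (-182993 + 90907))*(177626 + 220420) = (62383 - 92086)*398046 = -29703*398046 = -11823160338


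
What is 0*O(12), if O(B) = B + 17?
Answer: 0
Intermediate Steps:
O(B) = 17 + B
0*O(12) = 0*(17 + 12) = 0*29 = 0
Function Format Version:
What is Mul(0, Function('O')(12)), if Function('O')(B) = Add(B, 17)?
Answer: 0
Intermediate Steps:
Function('O')(B) = Add(17, B)
Mul(0, Function('O')(12)) = Mul(0, Add(17, 12)) = Mul(0, 29) = 0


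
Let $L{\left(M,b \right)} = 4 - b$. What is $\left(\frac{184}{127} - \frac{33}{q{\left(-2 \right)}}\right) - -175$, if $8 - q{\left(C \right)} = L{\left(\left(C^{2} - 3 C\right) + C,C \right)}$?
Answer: $\frac{40627}{254} \approx 159.95$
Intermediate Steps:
$q{\left(C \right)} = 4 + C$ ($q{\left(C \right)} = 8 - \left(4 - C\right) = 8 + \left(-4 + C\right) = 4 + C$)
$\left(\frac{184}{127} - \frac{33}{q{\left(-2 \right)}}\right) - -175 = \left(\frac{184}{127} - \frac{33}{4 - 2}\right) - -175 = \left(184 \cdot \frac{1}{127} - \frac{33}{2}\right) + 175 = \left(\frac{184}{127} - \frac{33}{2}\right) + 175 = - \frac{3823}{254} + 175 = \frac{40627}{254}$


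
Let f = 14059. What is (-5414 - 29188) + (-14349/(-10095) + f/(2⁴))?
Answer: -1815586617/53840 ≈ -33722.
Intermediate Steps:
(-5414 - 29188) + (-14349/(-10095) + f/(2⁴)) = (-5414 - 29188) + (-14349/(-10095) + 14059/(2⁴)) = -34602 + (-14349*(-1/10095) + 14059/16) = -34602 + (4783/3365 + 14059*(1/16)) = -34602 + (4783/3365 + 14059/16) = -34602 + 47385063/53840 = -1815586617/53840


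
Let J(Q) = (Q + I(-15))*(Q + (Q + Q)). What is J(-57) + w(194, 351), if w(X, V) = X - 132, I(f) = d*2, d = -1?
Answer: 10151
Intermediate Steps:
I(f) = -2 (I(f) = -1*2 = -2)
J(Q) = 3*Q*(-2 + Q) (J(Q) = (Q - 2)*(Q + (Q + Q)) = (-2 + Q)*(Q + 2*Q) = (-2 + Q)*(3*Q) = 3*Q*(-2 + Q))
w(X, V) = -132 + X
J(-57) + w(194, 351) = 3*(-57)*(-2 - 57) + (-132 + 194) = 3*(-57)*(-59) + 62 = 10089 + 62 = 10151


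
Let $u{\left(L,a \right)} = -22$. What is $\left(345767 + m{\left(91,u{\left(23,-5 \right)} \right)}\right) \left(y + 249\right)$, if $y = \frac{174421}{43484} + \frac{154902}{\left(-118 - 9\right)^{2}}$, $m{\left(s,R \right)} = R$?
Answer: $\frac{63681388722473545}{701353436} \approx 9.0798 \cdot 10^{7}$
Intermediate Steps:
$y = \frac{9548994877}{701353436}$ ($y = 174421 \cdot \frac{1}{43484} + \frac{154902}{\left(-127\right)^{2}} = \frac{174421}{43484} + \frac{154902}{16129} = \frac{9548994877}{701353436} \approx 13.615$)
$\left(345767 + m{\left(91,u{\left(23,-5 \right)} \right)}\right) \left(y + 249\right) = \left(345767 - 22\right) \left(\frac{9548994877}{701353436} + 249\right) = 345745 \cdot \frac{184186000441}{701353436} = \frac{63681388722473545}{701353436}$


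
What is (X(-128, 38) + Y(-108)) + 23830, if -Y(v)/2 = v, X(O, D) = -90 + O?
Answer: 23828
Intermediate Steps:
Y(v) = -2*v
(X(-128, 38) + Y(-108)) + 23830 = ((-90 - 128) - 2*(-108)) + 23830 = (-218 + 216) + 23830 = -2 + 23830 = 23828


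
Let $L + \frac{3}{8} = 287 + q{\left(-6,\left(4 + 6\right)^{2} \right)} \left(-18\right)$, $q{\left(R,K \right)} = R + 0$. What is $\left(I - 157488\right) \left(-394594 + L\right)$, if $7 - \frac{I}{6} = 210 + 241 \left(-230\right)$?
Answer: $- \frac{274164088515}{4} \approx -6.8541 \cdot 10^{10}$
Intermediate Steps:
$q{\left(R,K \right)} = R$
$L = \frac{3157}{8}$ ($L = - \frac{3}{8} + \left(287 - -108\right) = - \frac{3}{8} + \left(287 + 108\right) = - \frac{3}{8} + 395 = \frac{3157}{8} \approx 394.63$)
$I = 331362$ ($I = 42 - 6 \left(210 + 241 \left(-230\right)\right) = 42 - 6 \left(210 - 55430\right) = 42 - -331320 = 42 + 331320 = 331362$)
$\left(I - 157488\right) \left(-394594 + L\right) = \left(331362 - 157488\right) \left(-394594 + \frac{3157}{8}\right) = 173874 \left(- \frac{3153595}{8}\right) = - \frac{274164088515}{4}$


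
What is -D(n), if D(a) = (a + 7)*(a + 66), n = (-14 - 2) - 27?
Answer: 828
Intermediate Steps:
n = -43 (n = -16 - 27 = -43)
D(a) = (7 + a)*(66 + a)
-D(n) = -(462 + (-43)**2 + 73*(-43)) = -(462 + 1849 - 3139) = -1*(-828) = 828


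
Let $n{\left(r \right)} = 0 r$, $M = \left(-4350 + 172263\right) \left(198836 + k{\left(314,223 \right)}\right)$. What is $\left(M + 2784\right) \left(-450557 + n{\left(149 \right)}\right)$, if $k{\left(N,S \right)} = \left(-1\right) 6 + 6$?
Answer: $-15042815067092964$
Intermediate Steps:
$k{\left(N,S \right)} = 0$ ($k{\left(N,S \right)} = -6 + 6 = 0$)
$M = 33387149268$ ($M = \left(-4350 + 172263\right) \left(198836 + 0\right) = 167913 \cdot 198836 = 33387149268$)
$n{\left(r \right)} = 0$
$\left(M + 2784\right) \left(-450557 + n{\left(149 \right)}\right) = \left(33387149268 + 2784\right) \left(-450557 + 0\right) = 33387152052 \left(-450557\right) = -15042815067092964$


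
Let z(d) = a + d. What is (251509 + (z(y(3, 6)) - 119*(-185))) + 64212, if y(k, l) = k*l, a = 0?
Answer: 337754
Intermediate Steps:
z(d) = d (z(d) = 0 + d = d)
(251509 + (z(y(3, 6)) - 119*(-185))) + 64212 = (251509 + (3*6 - 119*(-185))) + 64212 = (251509 + (18 + 22015)) + 64212 = (251509 + 22033) + 64212 = 273542 + 64212 = 337754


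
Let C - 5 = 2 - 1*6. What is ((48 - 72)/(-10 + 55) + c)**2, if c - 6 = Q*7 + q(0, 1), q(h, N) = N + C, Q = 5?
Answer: 405769/225 ≈ 1803.4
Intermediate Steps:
C = 1 (C = 5 + (2 - 1*6) = 5 + (2 - 6) = 5 - 4 = 1)
q(h, N) = 1 + N (q(h, N) = N + 1 = 1 + N)
c = 43 (c = 6 + (5*7 + (1 + 1)) = 6 + (35 + 2) = 6 + 37 = 43)
((48 - 72)/(-10 + 55) + c)**2 = ((48 - 72)/(-10 + 55) + 43)**2 = (-24/45 + 43)**2 = (-24*1/45 + 43)**2 = (-8/15 + 43)**2 = (637/15)**2 = 405769/225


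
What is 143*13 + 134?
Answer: 1993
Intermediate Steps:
143*13 + 134 = 1859 + 134 = 1993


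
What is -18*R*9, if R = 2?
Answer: -324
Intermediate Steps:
-18*R*9 = -18*2*9 = -36*9 = -324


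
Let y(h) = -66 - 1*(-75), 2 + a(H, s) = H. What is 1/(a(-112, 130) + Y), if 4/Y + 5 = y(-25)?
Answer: -1/113 ≈ -0.0088496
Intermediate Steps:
a(H, s) = -2 + H
y(h) = 9 (y(h) = -66 + 75 = 9)
Y = 1 (Y = 4/(-5 + 9) = 4/4 = 4*(1/4) = 1)
1/(a(-112, 130) + Y) = 1/((-2 - 112) + 1) = 1/(-114 + 1) = 1/(-113) = -1/113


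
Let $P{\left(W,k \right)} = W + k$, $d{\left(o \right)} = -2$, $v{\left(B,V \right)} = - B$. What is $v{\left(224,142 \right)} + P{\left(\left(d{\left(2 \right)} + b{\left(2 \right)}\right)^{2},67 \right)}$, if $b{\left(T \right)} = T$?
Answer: $-157$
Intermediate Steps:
$v{\left(224,142 \right)} + P{\left(\left(d{\left(2 \right)} + b{\left(2 \right)}\right)^{2},67 \right)} = \left(-1\right) 224 + \left(\left(-2 + 2\right)^{2} + 67\right) = -224 + \left(0^{2} + 67\right) = -224 + \left(0 + 67\right) = -224 + 67 = -157$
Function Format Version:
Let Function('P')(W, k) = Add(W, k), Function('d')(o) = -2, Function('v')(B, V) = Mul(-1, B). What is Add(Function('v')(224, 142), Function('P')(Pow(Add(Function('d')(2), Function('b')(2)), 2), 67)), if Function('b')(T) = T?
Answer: -157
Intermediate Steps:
Add(Function('v')(224, 142), Function('P')(Pow(Add(Function('d')(2), Function('b')(2)), 2), 67)) = Add(Mul(-1, 224), Add(Pow(Add(-2, 2), 2), 67)) = Add(-224, Add(Pow(0, 2), 67)) = Add(-224, Add(0, 67)) = Add(-224, 67) = -157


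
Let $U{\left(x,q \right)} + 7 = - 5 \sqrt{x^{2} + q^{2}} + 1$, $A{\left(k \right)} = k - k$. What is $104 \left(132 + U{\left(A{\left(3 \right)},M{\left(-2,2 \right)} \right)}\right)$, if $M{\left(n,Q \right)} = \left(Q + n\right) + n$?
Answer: $12064$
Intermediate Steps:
$M{\left(n,Q \right)} = Q + 2 n$
$A{\left(k \right)} = 0$
$U{\left(x,q \right)} = -6 - 5 \sqrt{q^{2} + x^{2}}$ ($U{\left(x,q \right)} = -7 - \left(-1 + 5 \sqrt{x^{2} + q^{2}}\right) = -7 - \left(-1 + 5 \sqrt{q^{2} + x^{2}}\right) = -6 - 5 \sqrt{q^{2} + x^{2}}$)
$104 \left(132 + U{\left(A{\left(3 \right)},M{\left(-2,2 \right)} \right)}\right) = 104 \left(132 - \left(6 + 5 \sqrt{\left(2 + 2 \left(-2\right)\right)^{2} + 0^{2}}\right)\right) = 104 \left(132 - \left(6 + 5 \sqrt{\left(2 - 4\right)^{2} + 0}\right)\right) = 104 \left(132 - \left(6 + 5 \sqrt{\left(-2\right)^{2} + 0}\right)\right) = 104 \left(132 - \left(6 + 5 \sqrt{4 + 0}\right)\right) = 104 \left(132 - \left(6 + 5 \sqrt{4}\right)\right) = 104 \left(132 - 16\right) = 104 \cdot 116 = 12064$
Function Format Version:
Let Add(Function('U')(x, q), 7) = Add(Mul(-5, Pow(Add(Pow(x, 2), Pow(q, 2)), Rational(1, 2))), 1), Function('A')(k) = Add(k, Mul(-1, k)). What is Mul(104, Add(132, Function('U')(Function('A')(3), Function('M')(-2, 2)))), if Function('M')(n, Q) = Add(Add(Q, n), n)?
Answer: 12064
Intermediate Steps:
Function('M')(n, Q) = Add(Q, Mul(2, n))
Function('A')(k) = 0
Function('U')(x, q) = Add(-6, Mul(-5, Pow(Add(Pow(q, 2), Pow(x, 2)), Rational(1, 2)))) (Function('U')(x, q) = Add(-7, Add(Mul(-5, Pow(Add(Pow(x, 2), Pow(q, 2)), Rational(1, 2))), 1)) = Add(-7, Add(Mul(-5, Pow(Add(Pow(q, 2), Pow(x, 2)), Rational(1, 2))), 1)) = Add(-7, Add(1, Mul(-5, Pow(Add(Pow(q, 2), Pow(x, 2)), Rational(1, 2))))) = Add(-6, Mul(-5, Pow(Add(Pow(q, 2), Pow(x, 2)), Rational(1, 2)))))
Mul(104, Add(132, Function('U')(Function('A')(3), Function('M')(-2, 2)))) = Mul(104, Add(132, Add(-6, Mul(-5, Pow(Add(Pow(Add(2, Mul(2, -2)), 2), Pow(0, 2)), Rational(1, 2)))))) = Mul(104, Add(132, Add(-6, Mul(-5, Pow(Add(Pow(Add(2, -4), 2), 0), Rational(1, 2)))))) = Mul(104, Add(132, Add(-6, Mul(-5, Pow(Add(Pow(-2, 2), 0), Rational(1, 2)))))) = Mul(104, Add(132, Add(-6, Mul(-5, Pow(Add(4, 0), Rational(1, 2)))))) = Mul(104, Add(132, Add(-6, Mul(-5, Pow(4, Rational(1, 2)))))) = Mul(104, Add(132, Add(-6, Mul(-5, 2)))) = Mul(104, Add(132, Add(-6, -10))) = Mul(104, Add(132, -16)) = Mul(104, 116) = 12064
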